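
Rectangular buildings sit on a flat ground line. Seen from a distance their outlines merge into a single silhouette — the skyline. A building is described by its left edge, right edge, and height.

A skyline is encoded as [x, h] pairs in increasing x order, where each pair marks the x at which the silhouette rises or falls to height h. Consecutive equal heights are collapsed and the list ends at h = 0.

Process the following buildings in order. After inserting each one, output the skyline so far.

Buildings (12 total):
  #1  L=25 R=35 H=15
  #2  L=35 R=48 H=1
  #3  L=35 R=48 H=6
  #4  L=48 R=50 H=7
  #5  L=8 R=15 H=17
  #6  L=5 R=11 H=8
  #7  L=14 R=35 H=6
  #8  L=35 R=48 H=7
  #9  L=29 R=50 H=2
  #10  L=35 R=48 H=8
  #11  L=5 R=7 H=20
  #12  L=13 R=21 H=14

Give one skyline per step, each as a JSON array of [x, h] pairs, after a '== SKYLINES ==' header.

== SKYLINES ==
[[25,15],[35,0]]
[[25,15],[35,1],[48,0]]
[[25,15],[35,6],[48,0]]
[[25,15],[35,6],[48,7],[50,0]]
[[8,17],[15,0],[25,15],[35,6],[48,7],[50,0]]
[[5,8],[8,17],[15,0],[25,15],[35,6],[48,7],[50,0]]
[[5,8],[8,17],[15,6],[25,15],[35,6],[48,7],[50,0]]
[[5,8],[8,17],[15,6],[25,15],[35,7],[50,0]]
[[5,8],[8,17],[15,6],[25,15],[35,7],[50,0]]
[[5,8],[8,17],[15,6],[25,15],[35,8],[48,7],[50,0]]
[[5,20],[7,8],[8,17],[15,6],[25,15],[35,8],[48,7],[50,0]]
[[5,20],[7,8],[8,17],[15,14],[21,6],[25,15],[35,8],[48,7],[50,0]]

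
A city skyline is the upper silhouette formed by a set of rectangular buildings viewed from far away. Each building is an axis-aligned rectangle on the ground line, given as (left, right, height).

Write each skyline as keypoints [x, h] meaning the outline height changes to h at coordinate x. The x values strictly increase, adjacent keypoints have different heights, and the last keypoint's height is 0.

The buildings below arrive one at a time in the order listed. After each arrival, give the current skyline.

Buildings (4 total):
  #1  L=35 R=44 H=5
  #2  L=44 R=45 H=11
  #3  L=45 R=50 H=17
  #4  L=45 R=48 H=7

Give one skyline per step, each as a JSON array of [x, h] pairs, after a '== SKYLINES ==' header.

== SKYLINES ==
[[35,5],[44,0]]
[[35,5],[44,11],[45,0]]
[[35,5],[44,11],[45,17],[50,0]]
[[35,5],[44,11],[45,17],[50,0]]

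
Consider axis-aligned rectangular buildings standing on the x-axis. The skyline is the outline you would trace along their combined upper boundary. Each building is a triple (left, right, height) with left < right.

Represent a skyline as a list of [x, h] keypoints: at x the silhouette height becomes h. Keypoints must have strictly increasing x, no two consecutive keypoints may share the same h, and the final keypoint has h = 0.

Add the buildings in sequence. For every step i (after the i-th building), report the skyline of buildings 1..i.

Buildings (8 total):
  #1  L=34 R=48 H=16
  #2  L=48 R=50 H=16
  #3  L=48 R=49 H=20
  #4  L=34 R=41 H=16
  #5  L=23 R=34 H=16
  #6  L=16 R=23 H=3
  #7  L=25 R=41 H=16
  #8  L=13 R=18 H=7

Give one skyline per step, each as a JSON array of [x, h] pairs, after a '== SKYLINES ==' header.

== SKYLINES ==
[[34,16],[48,0]]
[[34,16],[50,0]]
[[34,16],[48,20],[49,16],[50,0]]
[[34,16],[48,20],[49,16],[50,0]]
[[23,16],[48,20],[49,16],[50,0]]
[[16,3],[23,16],[48,20],[49,16],[50,0]]
[[16,3],[23,16],[48,20],[49,16],[50,0]]
[[13,7],[18,3],[23,16],[48,20],[49,16],[50,0]]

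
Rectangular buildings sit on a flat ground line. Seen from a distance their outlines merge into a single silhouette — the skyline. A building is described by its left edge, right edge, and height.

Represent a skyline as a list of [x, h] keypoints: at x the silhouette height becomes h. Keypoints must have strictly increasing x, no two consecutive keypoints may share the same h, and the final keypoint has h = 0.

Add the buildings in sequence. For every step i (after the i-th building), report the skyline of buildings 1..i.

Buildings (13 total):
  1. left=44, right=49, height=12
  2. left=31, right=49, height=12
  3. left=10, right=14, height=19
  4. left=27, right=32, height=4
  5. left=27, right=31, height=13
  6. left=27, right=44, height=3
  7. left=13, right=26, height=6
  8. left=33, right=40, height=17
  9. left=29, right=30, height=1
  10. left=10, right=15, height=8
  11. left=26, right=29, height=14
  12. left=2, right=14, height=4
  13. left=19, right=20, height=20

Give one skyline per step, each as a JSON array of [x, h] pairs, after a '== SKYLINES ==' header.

== SKYLINES ==
[[44,12],[49,0]]
[[31,12],[49,0]]
[[10,19],[14,0],[31,12],[49,0]]
[[10,19],[14,0],[27,4],[31,12],[49,0]]
[[10,19],[14,0],[27,13],[31,12],[49,0]]
[[10,19],[14,0],[27,13],[31,12],[49,0]]
[[10,19],[14,6],[26,0],[27,13],[31,12],[49,0]]
[[10,19],[14,6],[26,0],[27,13],[31,12],[33,17],[40,12],[49,0]]
[[10,19],[14,6],[26,0],[27,13],[31,12],[33,17],[40,12],[49,0]]
[[10,19],[14,8],[15,6],[26,0],[27,13],[31,12],[33,17],[40,12],[49,0]]
[[10,19],[14,8],[15,6],[26,14],[29,13],[31,12],[33,17],[40,12],[49,0]]
[[2,4],[10,19],[14,8],[15,6],[26,14],[29,13],[31,12],[33,17],[40,12],[49,0]]
[[2,4],[10,19],[14,8],[15,6],[19,20],[20,6],[26,14],[29,13],[31,12],[33,17],[40,12],[49,0]]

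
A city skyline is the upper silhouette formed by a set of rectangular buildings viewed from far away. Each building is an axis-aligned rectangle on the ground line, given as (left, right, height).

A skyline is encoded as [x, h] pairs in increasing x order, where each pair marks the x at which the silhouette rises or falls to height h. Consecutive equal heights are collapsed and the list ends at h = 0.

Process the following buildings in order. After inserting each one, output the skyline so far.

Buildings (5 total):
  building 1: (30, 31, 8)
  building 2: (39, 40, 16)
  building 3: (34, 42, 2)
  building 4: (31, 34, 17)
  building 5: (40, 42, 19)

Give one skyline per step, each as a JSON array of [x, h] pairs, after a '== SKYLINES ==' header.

== SKYLINES ==
[[30,8],[31,0]]
[[30,8],[31,0],[39,16],[40,0]]
[[30,8],[31,0],[34,2],[39,16],[40,2],[42,0]]
[[30,8],[31,17],[34,2],[39,16],[40,2],[42,0]]
[[30,8],[31,17],[34,2],[39,16],[40,19],[42,0]]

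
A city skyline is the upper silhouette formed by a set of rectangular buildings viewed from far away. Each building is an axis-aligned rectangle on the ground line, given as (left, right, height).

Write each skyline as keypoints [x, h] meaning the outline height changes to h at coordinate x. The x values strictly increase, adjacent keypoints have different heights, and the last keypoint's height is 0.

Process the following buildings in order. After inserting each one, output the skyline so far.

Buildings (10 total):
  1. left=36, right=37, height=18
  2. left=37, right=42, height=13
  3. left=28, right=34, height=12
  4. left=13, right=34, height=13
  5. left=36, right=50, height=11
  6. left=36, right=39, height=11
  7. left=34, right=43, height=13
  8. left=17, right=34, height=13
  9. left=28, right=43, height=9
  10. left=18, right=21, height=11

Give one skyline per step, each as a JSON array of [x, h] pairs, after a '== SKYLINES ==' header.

== SKYLINES ==
[[36,18],[37,0]]
[[36,18],[37,13],[42,0]]
[[28,12],[34,0],[36,18],[37,13],[42,0]]
[[13,13],[34,0],[36,18],[37,13],[42,0]]
[[13,13],[34,0],[36,18],[37,13],[42,11],[50,0]]
[[13,13],[34,0],[36,18],[37,13],[42,11],[50,0]]
[[13,13],[36,18],[37,13],[43,11],[50,0]]
[[13,13],[36,18],[37,13],[43,11],[50,0]]
[[13,13],[36,18],[37,13],[43,11],[50,0]]
[[13,13],[36,18],[37,13],[43,11],[50,0]]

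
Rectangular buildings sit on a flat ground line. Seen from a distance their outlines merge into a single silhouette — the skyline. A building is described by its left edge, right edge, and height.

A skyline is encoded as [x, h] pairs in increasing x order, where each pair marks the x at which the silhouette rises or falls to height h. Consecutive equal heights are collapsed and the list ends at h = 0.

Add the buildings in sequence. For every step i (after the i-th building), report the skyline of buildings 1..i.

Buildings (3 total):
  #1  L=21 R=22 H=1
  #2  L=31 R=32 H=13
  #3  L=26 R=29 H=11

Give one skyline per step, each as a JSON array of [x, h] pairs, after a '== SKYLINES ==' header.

== SKYLINES ==
[[21,1],[22,0]]
[[21,1],[22,0],[31,13],[32,0]]
[[21,1],[22,0],[26,11],[29,0],[31,13],[32,0]]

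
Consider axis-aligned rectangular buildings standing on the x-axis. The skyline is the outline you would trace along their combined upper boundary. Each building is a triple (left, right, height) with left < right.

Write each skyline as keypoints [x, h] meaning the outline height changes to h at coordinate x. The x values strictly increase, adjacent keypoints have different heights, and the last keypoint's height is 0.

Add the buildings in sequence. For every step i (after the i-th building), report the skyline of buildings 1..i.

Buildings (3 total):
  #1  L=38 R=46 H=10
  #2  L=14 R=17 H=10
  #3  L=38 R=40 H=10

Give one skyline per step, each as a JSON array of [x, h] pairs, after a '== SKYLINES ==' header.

== SKYLINES ==
[[38,10],[46,0]]
[[14,10],[17,0],[38,10],[46,0]]
[[14,10],[17,0],[38,10],[46,0]]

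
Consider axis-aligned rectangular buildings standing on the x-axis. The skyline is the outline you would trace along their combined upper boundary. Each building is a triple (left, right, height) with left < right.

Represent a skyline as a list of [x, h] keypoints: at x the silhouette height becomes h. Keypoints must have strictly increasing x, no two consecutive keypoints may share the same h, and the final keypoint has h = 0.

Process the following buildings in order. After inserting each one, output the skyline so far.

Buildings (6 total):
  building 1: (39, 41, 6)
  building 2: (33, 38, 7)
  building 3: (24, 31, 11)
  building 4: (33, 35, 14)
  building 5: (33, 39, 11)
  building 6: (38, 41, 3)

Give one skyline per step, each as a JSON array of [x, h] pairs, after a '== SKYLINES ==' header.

== SKYLINES ==
[[39,6],[41,0]]
[[33,7],[38,0],[39,6],[41,0]]
[[24,11],[31,0],[33,7],[38,0],[39,6],[41,0]]
[[24,11],[31,0],[33,14],[35,7],[38,0],[39,6],[41,0]]
[[24,11],[31,0],[33,14],[35,11],[39,6],[41,0]]
[[24,11],[31,0],[33,14],[35,11],[39,6],[41,0]]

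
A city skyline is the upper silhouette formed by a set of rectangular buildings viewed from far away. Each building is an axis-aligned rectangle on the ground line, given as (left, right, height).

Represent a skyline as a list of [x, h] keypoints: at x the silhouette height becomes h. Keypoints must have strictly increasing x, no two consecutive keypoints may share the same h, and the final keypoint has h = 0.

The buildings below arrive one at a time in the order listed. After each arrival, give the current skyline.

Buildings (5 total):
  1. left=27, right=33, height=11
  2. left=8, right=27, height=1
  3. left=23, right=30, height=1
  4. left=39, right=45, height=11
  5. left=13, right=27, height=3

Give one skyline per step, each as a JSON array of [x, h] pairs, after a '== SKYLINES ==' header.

== SKYLINES ==
[[27,11],[33,0]]
[[8,1],[27,11],[33,0]]
[[8,1],[27,11],[33,0]]
[[8,1],[27,11],[33,0],[39,11],[45,0]]
[[8,1],[13,3],[27,11],[33,0],[39,11],[45,0]]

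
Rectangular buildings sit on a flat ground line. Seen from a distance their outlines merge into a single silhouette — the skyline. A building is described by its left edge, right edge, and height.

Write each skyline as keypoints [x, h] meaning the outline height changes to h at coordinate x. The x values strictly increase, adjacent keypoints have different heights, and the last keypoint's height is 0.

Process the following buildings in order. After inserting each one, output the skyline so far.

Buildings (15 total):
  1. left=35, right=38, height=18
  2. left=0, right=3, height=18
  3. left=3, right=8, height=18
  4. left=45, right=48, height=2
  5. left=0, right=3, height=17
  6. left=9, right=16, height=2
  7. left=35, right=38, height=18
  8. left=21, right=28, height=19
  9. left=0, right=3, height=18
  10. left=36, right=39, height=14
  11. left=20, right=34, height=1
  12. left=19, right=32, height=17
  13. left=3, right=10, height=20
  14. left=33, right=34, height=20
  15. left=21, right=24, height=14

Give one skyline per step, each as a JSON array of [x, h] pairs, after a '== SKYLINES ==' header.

== SKYLINES ==
[[35,18],[38,0]]
[[0,18],[3,0],[35,18],[38,0]]
[[0,18],[8,0],[35,18],[38,0]]
[[0,18],[8,0],[35,18],[38,0],[45,2],[48,0]]
[[0,18],[8,0],[35,18],[38,0],[45,2],[48,0]]
[[0,18],[8,0],[9,2],[16,0],[35,18],[38,0],[45,2],[48,0]]
[[0,18],[8,0],[9,2],[16,0],[35,18],[38,0],[45,2],[48,0]]
[[0,18],[8,0],[9,2],[16,0],[21,19],[28,0],[35,18],[38,0],[45,2],[48,0]]
[[0,18],[8,0],[9,2],[16,0],[21,19],[28,0],[35,18],[38,0],[45,2],[48,0]]
[[0,18],[8,0],[9,2],[16,0],[21,19],[28,0],[35,18],[38,14],[39,0],[45,2],[48,0]]
[[0,18],[8,0],[9,2],[16,0],[20,1],[21,19],[28,1],[34,0],[35,18],[38,14],[39,0],[45,2],[48,0]]
[[0,18],[8,0],[9,2],[16,0],[19,17],[21,19],[28,17],[32,1],[34,0],[35,18],[38,14],[39,0],[45,2],[48,0]]
[[0,18],[3,20],[10,2],[16,0],[19,17],[21,19],[28,17],[32,1],[34,0],[35,18],[38,14],[39,0],[45,2],[48,0]]
[[0,18],[3,20],[10,2],[16,0],[19,17],[21,19],[28,17],[32,1],[33,20],[34,0],[35,18],[38,14],[39,0],[45,2],[48,0]]
[[0,18],[3,20],[10,2],[16,0],[19,17],[21,19],[28,17],[32,1],[33,20],[34,0],[35,18],[38,14],[39,0],[45,2],[48,0]]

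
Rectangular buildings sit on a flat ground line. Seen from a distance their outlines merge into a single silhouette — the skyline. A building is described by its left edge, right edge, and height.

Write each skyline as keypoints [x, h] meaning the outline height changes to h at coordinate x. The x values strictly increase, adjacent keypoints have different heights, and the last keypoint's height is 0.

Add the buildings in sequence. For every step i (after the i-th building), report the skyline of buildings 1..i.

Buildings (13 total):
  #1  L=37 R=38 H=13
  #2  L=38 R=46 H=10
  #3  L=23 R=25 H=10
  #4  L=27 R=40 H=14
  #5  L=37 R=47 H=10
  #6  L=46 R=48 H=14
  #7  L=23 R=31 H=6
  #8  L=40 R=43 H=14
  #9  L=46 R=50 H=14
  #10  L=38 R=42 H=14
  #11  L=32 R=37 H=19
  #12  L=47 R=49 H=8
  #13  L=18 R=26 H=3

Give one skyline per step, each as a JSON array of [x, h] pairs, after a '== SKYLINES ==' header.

== SKYLINES ==
[[37,13],[38,0]]
[[37,13],[38,10],[46,0]]
[[23,10],[25,0],[37,13],[38,10],[46,0]]
[[23,10],[25,0],[27,14],[40,10],[46,0]]
[[23,10],[25,0],[27,14],[40,10],[47,0]]
[[23,10],[25,0],[27,14],[40,10],[46,14],[48,0]]
[[23,10],[25,6],[27,14],[40,10],[46,14],[48,0]]
[[23,10],[25,6],[27,14],[43,10],[46,14],[48,0]]
[[23,10],[25,6],[27,14],[43,10],[46,14],[50,0]]
[[23,10],[25,6],[27,14],[43,10],[46,14],[50,0]]
[[23,10],[25,6],[27,14],[32,19],[37,14],[43,10],[46,14],[50,0]]
[[23,10],[25,6],[27,14],[32,19],[37,14],[43,10],[46,14],[50,0]]
[[18,3],[23,10],[25,6],[27,14],[32,19],[37,14],[43,10],[46,14],[50,0]]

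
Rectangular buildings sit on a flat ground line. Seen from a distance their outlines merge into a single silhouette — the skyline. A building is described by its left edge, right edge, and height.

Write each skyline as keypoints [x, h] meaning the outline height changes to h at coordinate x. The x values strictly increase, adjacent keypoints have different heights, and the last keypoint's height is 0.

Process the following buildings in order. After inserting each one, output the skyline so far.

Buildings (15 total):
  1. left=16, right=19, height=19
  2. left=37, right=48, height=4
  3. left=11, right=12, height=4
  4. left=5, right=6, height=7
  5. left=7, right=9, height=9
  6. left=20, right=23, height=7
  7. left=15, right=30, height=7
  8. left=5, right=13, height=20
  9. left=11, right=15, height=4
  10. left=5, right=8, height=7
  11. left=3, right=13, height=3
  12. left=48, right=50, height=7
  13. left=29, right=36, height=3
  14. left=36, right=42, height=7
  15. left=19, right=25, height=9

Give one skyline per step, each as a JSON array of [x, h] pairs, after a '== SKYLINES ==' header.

== SKYLINES ==
[[16,19],[19,0]]
[[16,19],[19,0],[37,4],[48,0]]
[[11,4],[12,0],[16,19],[19,0],[37,4],[48,0]]
[[5,7],[6,0],[11,4],[12,0],[16,19],[19,0],[37,4],[48,0]]
[[5,7],[6,0],[7,9],[9,0],[11,4],[12,0],[16,19],[19,0],[37,4],[48,0]]
[[5,7],[6,0],[7,9],[9,0],[11,4],[12,0],[16,19],[19,0],[20,7],[23,0],[37,4],[48,0]]
[[5,7],[6,0],[7,9],[9,0],[11,4],[12,0],[15,7],[16,19],[19,7],[30,0],[37,4],[48,0]]
[[5,20],[13,0],[15,7],[16,19],[19,7],[30,0],[37,4],[48,0]]
[[5,20],[13,4],[15,7],[16,19],[19,7],[30,0],[37,4],[48,0]]
[[5,20],[13,4],[15,7],[16,19],[19,7],[30,0],[37,4],[48,0]]
[[3,3],[5,20],[13,4],[15,7],[16,19],[19,7],[30,0],[37,4],[48,0]]
[[3,3],[5,20],[13,4],[15,7],[16,19],[19,7],[30,0],[37,4],[48,7],[50,0]]
[[3,3],[5,20],[13,4],[15,7],[16,19],[19,7],[30,3],[36,0],[37,4],[48,7],[50,0]]
[[3,3],[5,20],[13,4],[15,7],[16,19],[19,7],[30,3],[36,7],[42,4],[48,7],[50,0]]
[[3,3],[5,20],[13,4],[15,7],[16,19],[19,9],[25,7],[30,3],[36,7],[42,4],[48,7],[50,0]]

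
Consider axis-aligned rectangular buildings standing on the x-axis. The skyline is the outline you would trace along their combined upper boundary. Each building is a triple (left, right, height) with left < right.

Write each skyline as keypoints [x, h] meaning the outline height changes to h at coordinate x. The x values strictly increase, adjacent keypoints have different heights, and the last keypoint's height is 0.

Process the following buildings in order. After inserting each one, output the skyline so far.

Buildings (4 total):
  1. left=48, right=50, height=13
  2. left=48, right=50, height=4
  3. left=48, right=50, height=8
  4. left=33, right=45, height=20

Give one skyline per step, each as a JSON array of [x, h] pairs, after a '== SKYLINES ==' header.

== SKYLINES ==
[[48,13],[50,0]]
[[48,13],[50,0]]
[[48,13],[50,0]]
[[33,20],[45,0],[48,13],[50,0]]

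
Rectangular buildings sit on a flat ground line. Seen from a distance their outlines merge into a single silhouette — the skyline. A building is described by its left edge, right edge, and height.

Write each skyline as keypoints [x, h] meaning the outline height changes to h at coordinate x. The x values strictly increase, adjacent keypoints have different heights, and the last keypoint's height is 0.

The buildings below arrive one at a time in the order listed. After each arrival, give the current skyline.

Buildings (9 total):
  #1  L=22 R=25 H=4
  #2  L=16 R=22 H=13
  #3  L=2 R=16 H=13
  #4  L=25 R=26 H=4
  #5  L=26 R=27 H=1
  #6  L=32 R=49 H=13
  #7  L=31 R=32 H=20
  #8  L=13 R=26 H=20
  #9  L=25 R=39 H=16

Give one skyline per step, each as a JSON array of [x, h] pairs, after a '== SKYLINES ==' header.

== SKYLINES ==
[[22,4],[25,0]]
[[16,13],[22,4],[25,0]]
[[2,13],[22,4],[25,0]]
[[2,13],[22,4],[26,0]]
[[2,13],[22,4],[26,1],[27,0]]
[[2,13],[22,4],[26,1],[27,0],[32,13],[49,0]]
[[2,13],[22,4],[26,1],[27,0],[31,20],[32,13],[49,0]]
[[2,13],[13,20],[26,1],[27,0],[31,20],[32,13],[49,0]]
[[2,13],[13,20],[26,16],[31,20],[32,16],[39,13],[49,0]]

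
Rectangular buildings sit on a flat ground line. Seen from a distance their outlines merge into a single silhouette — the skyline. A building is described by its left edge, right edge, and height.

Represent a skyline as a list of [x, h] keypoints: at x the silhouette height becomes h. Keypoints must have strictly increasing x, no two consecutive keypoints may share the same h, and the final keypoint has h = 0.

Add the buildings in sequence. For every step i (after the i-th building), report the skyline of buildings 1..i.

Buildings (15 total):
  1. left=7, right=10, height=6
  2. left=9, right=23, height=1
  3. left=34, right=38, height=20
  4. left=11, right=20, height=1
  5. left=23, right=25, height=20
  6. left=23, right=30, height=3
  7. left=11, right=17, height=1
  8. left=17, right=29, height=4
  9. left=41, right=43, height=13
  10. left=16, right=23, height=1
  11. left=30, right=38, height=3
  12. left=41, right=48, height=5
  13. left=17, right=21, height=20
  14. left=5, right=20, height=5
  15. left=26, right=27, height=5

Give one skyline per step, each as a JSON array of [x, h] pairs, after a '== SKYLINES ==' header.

== SKYLINES ==
[[7,6],[10,0]]
[[7,6],[10,1],[23,0]]
[[7,6],[10,1],[23,0],[34,20],[38,0]]
[[7,6],[10,1],[23,0],[34,20],[38,0]]
[[7,6],[10,1],[23,20],[25,0],[34,20],[38,0]]
[[7,6],[10,1],[23,20],[25,3],[30,0],[34,20],[38,0]]
[[7,6],[10,1],[23,20],[25,3],[30,0],[34,20],[38,0]]
[[7,6],[10,1],[17,4],[23,20],[25,4],[29,3],[30,0],[34,20],[38,0]]
[[7,6],[10,1],[17,4],[23,20],[25,4],[29,3],[30,0],[34,20],[38,0],[41,13],[43,0]]
[[7,6],[10,1],[17,4],[23,20],[25,4],[29,3],[30,0],[34,20],[38,0],[41,13],[43,0]]
[[7,6],[10,1],[17,4],[23,20],[25,4],[29,3],[34,20],[38,0],[41,13],[43,0]]
[[7,6],[10,1],[17,4],[23,20],[25,4],[29,3],[34,20],[38,0],[41,13],[43,5],[48,0]]
[[7,6],[10,1],[17,20],[21,4],[23,20],[25,4],[29,3],[34,20],[38,0],[41,13],[43,5],[48,0]]
[[5,5],[7,6],[10,5],[17,20],[21,4],[23,20],[25,4],[29,3],[34,20],[38,0],[41,13],[43,5],[48,0]]
[[5,5],[7,6],[10,5],[17,20],[21,4],[23,20],[25,4],[26,5],[27,4],[29,3],[34,20],[38,0],[41,13],[43,5],[48,0]]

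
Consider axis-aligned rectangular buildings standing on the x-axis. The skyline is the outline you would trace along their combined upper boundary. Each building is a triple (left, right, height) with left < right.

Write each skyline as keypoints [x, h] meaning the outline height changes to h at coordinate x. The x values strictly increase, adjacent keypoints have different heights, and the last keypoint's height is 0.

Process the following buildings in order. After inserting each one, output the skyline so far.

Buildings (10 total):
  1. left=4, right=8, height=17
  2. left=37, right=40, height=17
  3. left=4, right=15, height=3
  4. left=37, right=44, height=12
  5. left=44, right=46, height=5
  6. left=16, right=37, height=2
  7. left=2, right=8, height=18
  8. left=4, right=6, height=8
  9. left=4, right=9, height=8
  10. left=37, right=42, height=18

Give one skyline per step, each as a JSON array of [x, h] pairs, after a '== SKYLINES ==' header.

== SKYLINES ==
[[4,17],[8,0]]
[[4,17],[8,0],[37,17],[40,0]]
[[4,17],[8,3],[15,0],[37,17],[40,0]]
[[4,17],[8,3],[15,0],[37,17],[40,12],[44,0]]
[[4,17],[8,3],[15,0],[37,17],[40,12],[44,5],[46,0]]
[[4,17],[8,3],[15,0],[16,2],[37,17],[40,12],[44,5],[46,0]]
[[2,18],[8,3],[15,0],[16,2],[37,17],[40,12],[44,5],[46,0]]
[[2,18],[8,3],[15,0],[16,2],[37,17],[40,12],[44,5],[46,0]]
[[2,18],[8,8],[9,3],[15,0],[16,2],[37,17],[40,12],[44,5],[46,0]]
[[2,18],[8,8],[9,3],[15,0],[16,2],[37,18],[42,12],[44,5],[46,0]]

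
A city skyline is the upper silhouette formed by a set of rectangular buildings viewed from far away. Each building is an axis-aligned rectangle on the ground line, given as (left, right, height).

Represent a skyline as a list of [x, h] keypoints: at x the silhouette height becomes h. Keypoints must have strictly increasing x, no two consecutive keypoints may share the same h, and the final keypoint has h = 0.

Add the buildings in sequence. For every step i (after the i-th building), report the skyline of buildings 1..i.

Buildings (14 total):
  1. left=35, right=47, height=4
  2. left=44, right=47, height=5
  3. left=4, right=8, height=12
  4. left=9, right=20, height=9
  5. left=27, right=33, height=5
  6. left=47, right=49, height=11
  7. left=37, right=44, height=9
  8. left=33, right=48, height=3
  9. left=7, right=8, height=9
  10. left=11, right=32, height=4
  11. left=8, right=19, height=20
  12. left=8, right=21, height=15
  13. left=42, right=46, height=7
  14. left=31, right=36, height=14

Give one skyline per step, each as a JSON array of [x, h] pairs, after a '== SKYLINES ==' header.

== SKYLINES ==
[[35,4],[47,0]]
[[35,4],[44,5],[47,0]]
[[4,12],[8,0],[35,4],[44,5],[47,0]]
[[4,12],[8,0],[9,9],[20,0],[35,4],[44,5],[47,0]]
[[4,12],[8,0],[9,9],[20,0],[27,5],[33,0],[35,4],[44,5],[47,0]]
[[4,12],[8,0],[9,9],[20,0],[27,5],[33,0],[35,4],[44,5],[47,11],[49,0]]
[[4,12],[8,0],[9,9],[20,0],[27,5],[33,0],[35,4],[37,9],[44,5],[47,11],[49,0]]
[[4,12],[8,0],[9,9],[20,0],[27,5],[33,3],[35,4],[37,9],[44,5],[47,11],[49,0]]
[[4,12],[8,0],[9,9],[20,0],[27,5],[33,3],[35,4],[37,9],[44,5],[47,11],[49,0]]
[[4,12],[8,0],[9,9],[20,4],[27,5],[33,3],[35,4],[37,9],[44,5],[47,11],[49,0]]
[[4,12],[8,20],[19,9],[20,4],[27,5],[33,3],[35,4],[37,9],[44,5],[47,11],[49,0]]
[[4,12],[8,20],[19,15],[21,4],[27,5],[33,3],[35,4],[37,9],[44,5],[47,11],[49,0]]
[[4,12],[8,20],[19,15],[21,4],[27,5],[33,3],[35,4],[37,9],[44,7],[46,5],[47,11],[49,0]]
[[4,12],[8,20],[19,15],[21,4],[27,5],[31,14],[36,4],[37,9],[44,7],[46,5],[47,11],[49,0]]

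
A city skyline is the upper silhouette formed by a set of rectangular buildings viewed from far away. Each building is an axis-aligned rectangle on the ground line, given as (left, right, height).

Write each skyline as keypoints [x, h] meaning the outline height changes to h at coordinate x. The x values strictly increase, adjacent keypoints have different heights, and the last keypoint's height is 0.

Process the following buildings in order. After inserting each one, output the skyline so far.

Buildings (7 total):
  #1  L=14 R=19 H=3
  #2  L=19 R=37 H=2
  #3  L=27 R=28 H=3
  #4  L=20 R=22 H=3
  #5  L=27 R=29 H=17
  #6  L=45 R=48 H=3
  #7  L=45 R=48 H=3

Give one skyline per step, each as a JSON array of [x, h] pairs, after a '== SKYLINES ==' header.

== SKYLINES ==
[[14,3],[19,0]]
[[14,3],[19,2],[37,0]]
[[14,3],[19,2],[27,3],[28,2],[37,0]]
[[14,3],[19,2],[20,3],[22,2],[27,3],[28,2],[37,0]]
[[14,3],[19,2],[20,3],[22,2],[27,17],[29,2],[37,0]]
[[14,3],[19,2],[20,3],[22,2],[27,17],[29,2],[37,0],[45,3],[48,0]]
[[14,3],[19,2],[20,3],[22,2],[27,17],[29,2],[37,0],[45,3],[48,0]]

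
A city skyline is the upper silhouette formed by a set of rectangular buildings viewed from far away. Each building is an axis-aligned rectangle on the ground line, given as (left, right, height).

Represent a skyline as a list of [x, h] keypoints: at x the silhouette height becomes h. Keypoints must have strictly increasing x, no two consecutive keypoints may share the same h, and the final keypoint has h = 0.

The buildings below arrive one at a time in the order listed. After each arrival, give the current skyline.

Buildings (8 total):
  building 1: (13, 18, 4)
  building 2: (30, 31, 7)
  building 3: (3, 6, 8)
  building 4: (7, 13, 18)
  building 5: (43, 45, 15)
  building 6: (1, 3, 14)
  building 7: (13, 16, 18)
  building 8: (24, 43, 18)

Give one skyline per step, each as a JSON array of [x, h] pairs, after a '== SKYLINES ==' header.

== SKYLINES ==
[[13,4],[18,0]]
[[13,4],[18,0],[30,7],[31,0]]
[[3,8],[6,0],[13,4],[18,0],[30,7],[31,0]]
[[3,8],[6,0],[7,18],[13,4],[18,0],[30,7],[31,0]]
[[3,8],[6,0],[7,18],[13,4],[18,0],[30,7],[31,0],[43,15],[45,0]]
[[1,14],[3,8],[6,0],[7,18],[13,4],[18,0],[30,7],[31,0],[43,15],[45,0]]
[[1,14],[3,8],[6,0],[7,18],[16,4],[18,0],[30,7],[31,0],[43,15],[45,0]]
[[1,14],[3,8],[6,0],[7,18],[16,4],[18,0],[24,18],[43,15],[45,0]]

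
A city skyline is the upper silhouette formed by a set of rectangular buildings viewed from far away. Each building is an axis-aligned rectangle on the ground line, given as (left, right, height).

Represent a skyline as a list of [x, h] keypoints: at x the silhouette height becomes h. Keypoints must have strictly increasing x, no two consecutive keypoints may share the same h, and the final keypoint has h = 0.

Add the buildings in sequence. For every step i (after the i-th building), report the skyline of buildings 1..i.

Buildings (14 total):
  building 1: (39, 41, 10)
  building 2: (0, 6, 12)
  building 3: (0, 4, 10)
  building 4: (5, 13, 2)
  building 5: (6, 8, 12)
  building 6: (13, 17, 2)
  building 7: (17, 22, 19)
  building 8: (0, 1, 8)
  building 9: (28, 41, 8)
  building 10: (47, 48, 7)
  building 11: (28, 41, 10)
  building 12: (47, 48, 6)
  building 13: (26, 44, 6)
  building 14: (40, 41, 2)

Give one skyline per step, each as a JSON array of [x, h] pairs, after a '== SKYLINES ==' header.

== SKYLINES ==
[[39,10],[41,0]]
[[0,12],[6,0],[39,10],[41,0]]
[[0,12],[6,0],[39,10],[41,0]]
[[0,12],[6,2],[13,0],[39,10],[41,0]]
[[0,12],[8,2],[13,0],[39,10],[41,0]]
[[0,12],[8,2],[17,0],[39,10],[41,0]]
[[0,12],[8,2],[17,19],[22,0],[39,10],[41,0]]
[[0,12],[8,2],[17,19],[22,0],[39,10],[41,0]]
[[0,12],[8,2],[17,19],[22,0],[28,8],[39,10],[41,0]]
[[0,12],[8,2],[17,19],[22,0],[28,8],[39,10],[41,0],[47,7],[48,0]]
[[0,12],[8,2],[17,19],[22,0],[28,10],[41,0],[47,7],[48,0]]
[[0,12],[8,2],[17,19],[22,0],[28,10],[41,0],[47,7],[48,0]]
[[0,12],[8,2],[17,19],[22,0],[26,6],[28,10],[41,6],[44,0],[47,7],[48,0]]
[[0,12],[8,2],[17,19],[22,0],[26,6],[28,10],[41,6],[44,0],[47,7],[48,0]]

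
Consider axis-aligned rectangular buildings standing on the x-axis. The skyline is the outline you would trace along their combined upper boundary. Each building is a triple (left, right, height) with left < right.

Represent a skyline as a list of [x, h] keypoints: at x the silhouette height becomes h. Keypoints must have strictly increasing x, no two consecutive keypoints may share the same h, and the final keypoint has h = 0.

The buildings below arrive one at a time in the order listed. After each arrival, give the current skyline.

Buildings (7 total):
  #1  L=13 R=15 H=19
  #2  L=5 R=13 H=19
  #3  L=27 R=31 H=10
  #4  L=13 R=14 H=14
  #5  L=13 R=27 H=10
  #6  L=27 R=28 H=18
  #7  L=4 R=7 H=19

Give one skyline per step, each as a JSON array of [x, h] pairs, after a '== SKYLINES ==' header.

== SKYLINES ==
[[13,19],[15,0]]
[[5,19],[15,0]]
[[5,19],[15,0],[27,10],[31,0]]
[[5,19],[15,0],[27,10],[31,0]]
[[5,19],[15,10],[31,0]]
[[5,19],[15,10],[27,18],[28,10],[31,0]]
[[4,19],[15,10],[27,18],[28,10],[31,0]]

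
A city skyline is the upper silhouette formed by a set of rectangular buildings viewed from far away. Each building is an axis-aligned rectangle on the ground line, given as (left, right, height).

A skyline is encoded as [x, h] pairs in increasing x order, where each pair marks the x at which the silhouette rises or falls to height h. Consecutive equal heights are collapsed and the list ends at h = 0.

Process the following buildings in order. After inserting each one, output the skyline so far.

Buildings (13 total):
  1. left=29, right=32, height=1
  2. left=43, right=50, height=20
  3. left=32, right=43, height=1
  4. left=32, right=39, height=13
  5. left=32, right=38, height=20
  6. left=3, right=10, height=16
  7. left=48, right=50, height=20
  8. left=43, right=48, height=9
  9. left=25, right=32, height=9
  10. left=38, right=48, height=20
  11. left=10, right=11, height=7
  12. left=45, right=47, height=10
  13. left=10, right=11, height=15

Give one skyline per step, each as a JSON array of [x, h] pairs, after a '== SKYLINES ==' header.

== SKYLINES ==
[[29,1],[32,0]]
[[29,1],[32,0],[43,20],[50,0]]
[[29,1],[43,20],[50,0]]
[[29,1],[32,13],[39,1],[43,20],[50,0]]
[[29,1],[32,20],[38,13],[39,1],[43,20],[50,0]]
[[3,16],[10,0],[29,1],[32,20],[38,13],[39,1],[43,20],[50,0]]
[[3,16],[10,0],[29,1],[32,20],[38,13],[39,1],[43,20],[50,0]]
[[3,16],[10,0],[29,1],[32,20],[38,13],[39,1],[43,20],[50,0]]
[[3,16],[10,0],[25,9],[32,20],[38,13],[39,1],[43,20],[50,0]]
[[3,16],[10,0],[25,9],[32,20],[50,0]]
[[3,16],[10,7],[11,0],[25,9],[32,20],[50,0]]
[[3,16],[10,7],[11,0],[25,9],[32,20],[50,0]]
[[3,16],[10,15],[11,0],[25,9],[32,20],[50,0]]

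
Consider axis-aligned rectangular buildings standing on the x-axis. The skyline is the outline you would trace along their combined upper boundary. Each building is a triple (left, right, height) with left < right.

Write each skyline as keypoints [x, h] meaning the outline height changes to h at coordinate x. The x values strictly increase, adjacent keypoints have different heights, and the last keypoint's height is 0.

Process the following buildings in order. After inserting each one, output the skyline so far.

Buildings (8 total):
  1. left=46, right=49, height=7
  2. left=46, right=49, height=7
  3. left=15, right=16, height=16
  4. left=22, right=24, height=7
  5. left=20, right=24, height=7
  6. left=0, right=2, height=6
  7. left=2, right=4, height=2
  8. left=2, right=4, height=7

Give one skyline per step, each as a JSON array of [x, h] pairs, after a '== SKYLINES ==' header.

== SKYLINES ==
[[46,7],[49,0]]
[[46,7],[49,0]]
[[15,16],[16,0],[46,7],[49,0]]
[[15,16],[16,0],[22,7],[24,0],[46,7],[49,0]]
[[15,16],[16,0],[20,7],[24,0],[46,7],[49,0]]
[[0,6],[2,0],[15,16],[16,0],[20,7],[24,0],[46,7],[49,0]]
[[0,6],[2,2],[4,0],[15,16],[16,0],[20,7],[24,0],[46,7],[49,0]]
[[0,6],[2,7],[4,0],[15,16],[16,0],[20,7],[24,0],[46,7],[49,0]]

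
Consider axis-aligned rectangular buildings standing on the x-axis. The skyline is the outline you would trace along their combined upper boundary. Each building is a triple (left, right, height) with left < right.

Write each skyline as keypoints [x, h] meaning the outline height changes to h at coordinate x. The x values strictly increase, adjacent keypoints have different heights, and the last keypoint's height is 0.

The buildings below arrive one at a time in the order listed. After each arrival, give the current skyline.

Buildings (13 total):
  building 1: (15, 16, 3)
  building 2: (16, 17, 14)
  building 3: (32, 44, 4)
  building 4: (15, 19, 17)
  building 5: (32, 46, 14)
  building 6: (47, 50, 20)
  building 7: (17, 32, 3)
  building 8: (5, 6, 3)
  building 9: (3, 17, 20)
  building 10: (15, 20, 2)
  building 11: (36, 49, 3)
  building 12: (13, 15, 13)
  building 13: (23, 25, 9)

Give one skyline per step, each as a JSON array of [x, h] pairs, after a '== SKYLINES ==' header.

== SKYLINES ==
[[15,3],[16,0]]
[[15,3],[16,14],[17,0]]
[[15,3],[16,14],[17,0],[32,4],[44,0]]
[[15,17],[19,0],[32,4],[44,0]]
[[15,17],[19,0],[32,14],[46,0]]
[[15,17],[19,0],[32,14],[46,0],[47,20],[50,0]]
[[15,17],[19,3],[32,14],[46,0],[47,20],[50,0]]
[[5,3],[6,0],[15,17],[19,3],[32,14],[46,0],[47,20],[50,0]]
[[3,20],[17,17],[19,3],[32,14],[46,0],[47,20],[50,0]]
[[3,20],[17,17],[19,3],[32,14],[46,0],[47,20],[50,0]]
[[3,20],[17,17],[19,3],[32,14],[46,3],[47,20],[50,0]]
[[3,20],[17,17],[19,3],[32,14],[46,3],[47,20],[50,0]]
[[3,20],[17,17],[19,3],[23,9],[25,3],[32,14],[46,3],[47,20],[50,0]]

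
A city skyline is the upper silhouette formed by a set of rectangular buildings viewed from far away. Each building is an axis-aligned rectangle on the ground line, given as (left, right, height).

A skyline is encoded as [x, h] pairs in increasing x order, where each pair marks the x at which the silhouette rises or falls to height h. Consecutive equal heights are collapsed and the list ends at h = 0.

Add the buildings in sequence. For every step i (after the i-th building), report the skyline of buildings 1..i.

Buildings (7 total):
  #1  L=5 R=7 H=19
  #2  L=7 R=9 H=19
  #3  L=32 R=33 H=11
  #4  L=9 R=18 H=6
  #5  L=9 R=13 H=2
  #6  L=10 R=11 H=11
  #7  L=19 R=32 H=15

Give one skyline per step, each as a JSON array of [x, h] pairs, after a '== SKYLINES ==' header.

== SKYLINES ==
[[5,19],[7,0]]
[[5,19],[9,0]]
[[5,19],[9,0],[32,11],[33,0]]
[[5,19],[9,6],[18,0],[32,11],[33,0]]
[[5,19],[9,6],[18,0],[32,11],[33,0]]
[[5,19],[9,6],[10,11],[11,6],[18,0],[32,11],[33,0]]
[[5,19],[9,6],[10,11],[11,6],[18,0],[19,15],[32,11],[33,0]]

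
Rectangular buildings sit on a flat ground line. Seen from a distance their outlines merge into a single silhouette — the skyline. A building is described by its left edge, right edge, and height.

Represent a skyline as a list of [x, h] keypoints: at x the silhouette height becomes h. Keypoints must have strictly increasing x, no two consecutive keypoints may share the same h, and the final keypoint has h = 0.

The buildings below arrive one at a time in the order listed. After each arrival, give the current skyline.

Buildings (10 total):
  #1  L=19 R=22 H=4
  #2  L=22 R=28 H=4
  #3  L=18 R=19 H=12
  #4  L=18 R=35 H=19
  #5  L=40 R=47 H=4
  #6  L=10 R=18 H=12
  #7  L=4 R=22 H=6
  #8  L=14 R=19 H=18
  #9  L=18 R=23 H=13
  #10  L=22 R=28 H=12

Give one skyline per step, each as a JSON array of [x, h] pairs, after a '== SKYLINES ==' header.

== SKYLINES ==
[[19,4],[22,0]]
[[19,4],[28,0]]
[[18,12],[19,4],[28,0]]
[[18,19],[35,0]]
[[18,19],[35,0],[40,4],[47,0]]
[[10,12],[18,19],[35,0],[40,4],[47,0]]
[[4,6],[10,12],[18,19],[35,0],[40,4],[47,0]]
[[4,6],[10,12],[14,18],[18,19],[35,0],[40,4],[47,0]]
[[4,6],[10,12],[14,18],[18,19],[35,0],[40,4],[47,0]]
[[4,6],[10,12],[14,18],[18,19],[35,0],[40,4],[47,0]]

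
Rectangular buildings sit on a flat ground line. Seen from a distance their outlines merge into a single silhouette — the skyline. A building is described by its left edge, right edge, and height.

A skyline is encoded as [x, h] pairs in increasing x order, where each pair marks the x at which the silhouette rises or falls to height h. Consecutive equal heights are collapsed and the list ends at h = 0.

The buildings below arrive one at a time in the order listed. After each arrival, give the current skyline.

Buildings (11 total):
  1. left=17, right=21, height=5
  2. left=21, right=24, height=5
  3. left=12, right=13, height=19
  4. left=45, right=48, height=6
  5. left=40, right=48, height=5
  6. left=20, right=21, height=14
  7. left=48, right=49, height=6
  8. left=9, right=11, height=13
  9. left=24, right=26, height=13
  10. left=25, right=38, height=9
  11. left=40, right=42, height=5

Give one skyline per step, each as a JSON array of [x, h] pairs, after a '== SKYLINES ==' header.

== SKYLINES ==
[[17,5],[21,0]]
[[17,5],[24,0]]
[[12,19],[13,0],[17,5],[24,0]]
[[12,19],[13,0],[17,5],[24,0],[45,6],[48,0]]
[[12,19],[13,0],[17,5],[24,0],[40,5],[45,6],[48,0]]
[[12,19],[13,0],[17,5],[20,14],[21,5],[24,0],[40,5],[45,6],[48,0]]
[[12,19],[13,0],[17,5],[20,14],[21,5],[24,0],[40,5],[45,6],[49,0]]
[[9,13],[11,0],[12,19],[13,0],[17,5],[20,14],[21,5],[24,0],[40,5],[45,6],[49,0]]
[[9,13],[11,0],[12,19],[13,0],[17,5],[20,14],[21,5],[24,13],[26,0],[40,5],[45,6],[49,0]]
[[9,13],[11,0],[12,19],[13,0],[17,5],[20,14],[21,5],[24,13],[26,9],[38,0],[40,5],[45,6],[49,0]]
[[9,13],[11,0],[12,19],[13,0],[17,5],[20,14],[21,5],[24,13],[26,9],[38,0],[40,5],[45,6],[49,0]]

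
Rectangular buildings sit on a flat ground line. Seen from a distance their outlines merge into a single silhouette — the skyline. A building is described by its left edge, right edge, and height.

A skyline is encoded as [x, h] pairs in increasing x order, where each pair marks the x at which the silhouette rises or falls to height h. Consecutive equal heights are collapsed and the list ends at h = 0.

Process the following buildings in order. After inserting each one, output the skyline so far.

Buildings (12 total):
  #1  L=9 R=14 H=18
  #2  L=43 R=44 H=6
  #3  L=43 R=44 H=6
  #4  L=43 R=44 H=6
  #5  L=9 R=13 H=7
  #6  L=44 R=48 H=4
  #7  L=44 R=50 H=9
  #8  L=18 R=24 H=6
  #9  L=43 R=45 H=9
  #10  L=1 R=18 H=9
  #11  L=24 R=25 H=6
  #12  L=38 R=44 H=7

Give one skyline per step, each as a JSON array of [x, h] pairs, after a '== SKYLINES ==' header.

== SKYLINES ==
[[9,18],[14,0]]
[[9,18],[14,0],[43,6],[44,0]]
[[9,18],[14,0],[43,6],[44,0]]
[[9,18],[14,0],[43,6],[44,0]]
[[9,18],[14,0],[43,6],[44,0]]
[[9,18],[14,0],[43,6],[44,4],[48,0]]
[[9,18],[14,0],[43,6],[44,9],[50,0]]
[[9,18],[14,0],[18,6],[24,0],[43,6],[44,9],[50,0]]
[[9,18],[14,0],[18,6],[24,0],[43,9],[50,0]]
[[1,9],[9,18],[14,9],[18,6],[24,0],[43,9],[50,0]]
[[1,9],[9,18],[14,9],[18,6],[25,0],[43,9],[50,0]]
[[1,9],[9,18],[14,9],[18,6],[25,0],[38,7],[43,9],[50,0]]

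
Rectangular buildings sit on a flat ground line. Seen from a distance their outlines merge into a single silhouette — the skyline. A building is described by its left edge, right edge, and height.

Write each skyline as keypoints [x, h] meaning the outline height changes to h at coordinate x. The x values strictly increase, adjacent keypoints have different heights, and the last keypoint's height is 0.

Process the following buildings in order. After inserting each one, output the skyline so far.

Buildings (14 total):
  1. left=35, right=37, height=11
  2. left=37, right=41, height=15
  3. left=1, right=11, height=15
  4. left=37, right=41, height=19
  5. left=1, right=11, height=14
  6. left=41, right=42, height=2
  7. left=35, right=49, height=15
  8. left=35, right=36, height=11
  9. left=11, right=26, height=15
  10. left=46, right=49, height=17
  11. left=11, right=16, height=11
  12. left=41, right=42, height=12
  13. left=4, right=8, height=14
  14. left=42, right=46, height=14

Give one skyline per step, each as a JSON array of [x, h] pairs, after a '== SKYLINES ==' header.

== SKYLINES ==
[[35,11],[37,0]]
[[35,11],[37,15],[41,0]]
[[1,15],[11,0],[35,11],[37,15],[41,0]]
[[1,15],[11,0],[35,11],[37,19],[41,0]]
[[1,15],[11,0],[35,11],[37,19],[41,0]]
[[1,15],[11,0],[35,11],[37,19],[41,2],[42,0]]
[[1,15],[11,0],[35,15],[37,19],[41,15],[49,0]]
[[1,15],[11,0],[35,15],[37,19],[41,15],[49,0]]
[[1,15],[26,0],[35,15],[37,19],[41,15],[49,0]]
[[1,15],[26,0],[35,15],[37,19],[41,15],[46,17],[49,0]]
[[1,15],[26,0],[35,15],[37,19],[41,15],[46,17],[49,0]]
[[1,15],[26,0],[35,15],[37,19],[41,15],[46,17],[49,0]]
[[1,15],[26,0],[35,15],[37,19],[41,15],[46,17],[49,0]]
[[1,15],[26,0],[35,15],[37,19],[41,15],[46,17],[49,0]]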